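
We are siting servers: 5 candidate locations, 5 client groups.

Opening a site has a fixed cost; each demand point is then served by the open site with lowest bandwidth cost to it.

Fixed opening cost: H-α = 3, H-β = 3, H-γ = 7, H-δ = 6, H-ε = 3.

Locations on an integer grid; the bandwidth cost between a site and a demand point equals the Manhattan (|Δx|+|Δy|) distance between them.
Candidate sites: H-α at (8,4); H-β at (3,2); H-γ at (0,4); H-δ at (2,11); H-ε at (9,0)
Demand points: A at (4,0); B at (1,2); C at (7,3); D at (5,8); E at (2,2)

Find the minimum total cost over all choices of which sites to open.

Open {H-α, H-β}: assign each demand point to its cheapest open site.
  A→H-β 3, B→H-β 2, C→H-α 2, D→H-α 7, E→H-β 1
  bandwidth cost 15, fixed 6 → total 21.
Compare {H-β}: bandwidth cost 19 + fixed 3 = 22.
Compare {H-α, H-β, H-ε}: bandwidth cost 15 + fixed 9 = 24.
Compare {H-β, H-ε}: bandwidth cost 19 + fixed 6 = 25.
All other subsets cost ≥ 22. Minimum total cost: 21.

21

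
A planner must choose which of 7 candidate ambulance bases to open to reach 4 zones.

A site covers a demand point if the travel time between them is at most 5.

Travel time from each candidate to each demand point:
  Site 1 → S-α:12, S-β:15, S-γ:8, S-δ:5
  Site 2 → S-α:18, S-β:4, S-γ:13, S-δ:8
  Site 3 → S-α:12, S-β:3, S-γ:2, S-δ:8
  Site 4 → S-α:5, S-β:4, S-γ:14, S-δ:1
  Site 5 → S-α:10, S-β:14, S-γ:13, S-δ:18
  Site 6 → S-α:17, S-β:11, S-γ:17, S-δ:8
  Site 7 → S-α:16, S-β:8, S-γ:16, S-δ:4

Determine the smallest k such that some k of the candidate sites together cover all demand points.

2

Coverage sets (demand points within 5 of each site):
  Site 1: {S-δ}
  Site 2: {S-β}
  Site 3: {S-β, S-γ}
  Site 4: {S-α, S-β, S-δ}
  Site 5: {}
  Site 6: {}
  Site 7: {S-δ}
No single site covers all 4 demand points.
But {Site 3, Site 4} covers everything, so the minimum is 2.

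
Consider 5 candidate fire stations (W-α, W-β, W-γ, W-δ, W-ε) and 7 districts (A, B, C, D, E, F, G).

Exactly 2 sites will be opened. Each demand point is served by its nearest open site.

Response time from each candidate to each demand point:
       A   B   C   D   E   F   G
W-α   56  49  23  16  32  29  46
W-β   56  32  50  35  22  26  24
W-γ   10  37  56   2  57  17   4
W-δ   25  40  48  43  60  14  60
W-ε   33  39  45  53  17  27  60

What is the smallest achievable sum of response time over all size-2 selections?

Open {W-α, W-γ}.
  A→W-γ 10, B→W-γ 37, C→W-α 23, D→W-γ 2, E→W-α 32, F→W-γ 17, G→W-γ 4  ⇒ total 125.
Compare {W-γ, W-ε}: total 132.
Compare {W-β, W-γ}: total 137.
No size-2 selection does better; minimum is 125.

125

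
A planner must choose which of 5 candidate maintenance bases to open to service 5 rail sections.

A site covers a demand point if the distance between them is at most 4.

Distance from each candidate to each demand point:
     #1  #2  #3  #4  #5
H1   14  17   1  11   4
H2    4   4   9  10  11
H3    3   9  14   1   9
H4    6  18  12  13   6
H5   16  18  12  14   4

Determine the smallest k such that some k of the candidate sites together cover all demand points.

3

Coverage sets (demand points within 4 of each site):
  H1: {#3, #5}
  H2: {#1, #2}
  H3: {#1, #4}
  H4: {}
  H5: {#5}
No 2 sites suffice: every size-2 union leaves at least one demand point uncovered.
But {H1, H2, H3} covers everything, so the minimum is 3.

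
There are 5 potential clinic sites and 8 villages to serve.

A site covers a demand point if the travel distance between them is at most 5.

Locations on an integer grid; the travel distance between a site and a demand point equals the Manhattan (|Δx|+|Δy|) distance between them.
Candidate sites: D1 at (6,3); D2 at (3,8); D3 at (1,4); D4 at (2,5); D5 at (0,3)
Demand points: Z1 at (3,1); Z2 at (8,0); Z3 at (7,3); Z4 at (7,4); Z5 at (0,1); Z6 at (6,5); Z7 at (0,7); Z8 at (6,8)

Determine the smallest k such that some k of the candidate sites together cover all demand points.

2

Coverage sets (demand points within 5 of each site):
  D1: {Z1, Z2, Z3, Z4, Z6, Z8}
  D2: {Z7, Z8}
  D3: {Z1, Z5, Z7}
  D4: {Z1, Z6, Z7}
  D5: {Z1, Z5, Z7}
No single site covers all 8 demand points.
But {D1, D3} covers everything, so the minimum is 2.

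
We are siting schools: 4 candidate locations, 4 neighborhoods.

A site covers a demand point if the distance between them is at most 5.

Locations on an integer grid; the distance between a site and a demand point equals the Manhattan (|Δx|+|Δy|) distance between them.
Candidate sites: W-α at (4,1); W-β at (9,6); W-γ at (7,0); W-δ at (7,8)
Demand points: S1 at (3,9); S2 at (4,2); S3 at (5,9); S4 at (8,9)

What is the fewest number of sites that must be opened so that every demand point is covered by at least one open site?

Coverage sets (demand points within 5 of each site):
  W-α: {S2}
  W-β: {S4}
  W-γ: {S2}
  W-δ: {S1, S3, S4}
No single site covers all 4 demand points.
But {W-α, W-δ} covers everything, so the minimum is 2.

2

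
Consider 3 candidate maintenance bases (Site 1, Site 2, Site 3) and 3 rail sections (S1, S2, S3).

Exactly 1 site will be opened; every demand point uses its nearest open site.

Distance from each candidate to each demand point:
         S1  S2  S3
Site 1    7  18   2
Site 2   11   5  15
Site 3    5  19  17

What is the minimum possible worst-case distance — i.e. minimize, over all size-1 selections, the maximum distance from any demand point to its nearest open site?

Open {Site 2}.
  Farthest demand point is S3 at distance 15 (to Site 2); all others are ≤ 15.
With {Site 1} the worst case is 18.
With {Site 3} the worst case is 19.
No size-1 selection achieves below 15.

15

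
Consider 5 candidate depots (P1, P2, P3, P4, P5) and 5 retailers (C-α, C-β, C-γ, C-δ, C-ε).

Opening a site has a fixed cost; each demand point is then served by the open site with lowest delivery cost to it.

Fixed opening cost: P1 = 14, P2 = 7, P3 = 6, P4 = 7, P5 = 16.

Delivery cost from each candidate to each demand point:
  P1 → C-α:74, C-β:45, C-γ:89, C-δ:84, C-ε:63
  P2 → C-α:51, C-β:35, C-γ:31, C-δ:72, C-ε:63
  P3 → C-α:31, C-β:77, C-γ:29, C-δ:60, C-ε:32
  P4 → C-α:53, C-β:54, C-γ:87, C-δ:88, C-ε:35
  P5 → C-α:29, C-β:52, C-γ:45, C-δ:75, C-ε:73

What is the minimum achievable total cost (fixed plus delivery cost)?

200

Open {P2, P3}: assign each demand point to its cheapest open site.
  C-α→P3 31, C-β→P2 35, C-γ→P3 29, C-δ→P3 60, C-ε→P3 32
  delivery cost 187, fixed 13 → total 200.
Compare {P2, P3, P4}: delivery cost 187 + fixed 20 = 207.
Compare {P1, P2, P3}: delivery cost 187 + fixed 27 = 214.
Compare {P2, P3, P5}: delivery cost 185 + fixed 29 = 214.
All other subsets cost ≥ 207. Minimum total cost: 200.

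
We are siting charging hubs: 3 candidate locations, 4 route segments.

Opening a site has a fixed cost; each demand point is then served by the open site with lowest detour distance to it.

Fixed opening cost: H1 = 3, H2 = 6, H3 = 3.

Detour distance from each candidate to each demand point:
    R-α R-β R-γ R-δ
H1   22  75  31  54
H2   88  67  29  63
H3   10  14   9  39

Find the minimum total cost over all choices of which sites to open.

75

Open {H3}: assign each demand point to its cheapest open site.
  R-α→H3 10, R-β→H3 14, R-γ→H3 9, R-δ→H3 39
  detour distance 72, fixed 3 → total 75.
Compare {H1, H3}: detour distance 72 + fixed 6 = 78.
Compare {H2, H3}: detour distance 72 + fixed 9 = 81.
Compare {H1, H2, H3}: detour distance 72 + fixed 12 = 84.
All other subsets cost ≥ 78. Minimum total cost: 75.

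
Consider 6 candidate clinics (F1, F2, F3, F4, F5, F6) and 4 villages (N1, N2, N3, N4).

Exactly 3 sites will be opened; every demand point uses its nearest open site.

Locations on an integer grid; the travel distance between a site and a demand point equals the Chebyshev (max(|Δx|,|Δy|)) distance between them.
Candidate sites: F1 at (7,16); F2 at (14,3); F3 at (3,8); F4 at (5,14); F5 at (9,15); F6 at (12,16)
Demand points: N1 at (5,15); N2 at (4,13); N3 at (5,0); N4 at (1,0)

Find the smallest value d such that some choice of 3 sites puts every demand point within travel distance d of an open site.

Open {F1, F2, F3}.
  Farthest demand point is N3 at travel distance 8 (to F3); all others are ≤ 8.
With {F1, F3, F4} the worst case is 8.
With {F1, F3, F5} the worst case is 8.
No size-3 selection achieves below 8.

8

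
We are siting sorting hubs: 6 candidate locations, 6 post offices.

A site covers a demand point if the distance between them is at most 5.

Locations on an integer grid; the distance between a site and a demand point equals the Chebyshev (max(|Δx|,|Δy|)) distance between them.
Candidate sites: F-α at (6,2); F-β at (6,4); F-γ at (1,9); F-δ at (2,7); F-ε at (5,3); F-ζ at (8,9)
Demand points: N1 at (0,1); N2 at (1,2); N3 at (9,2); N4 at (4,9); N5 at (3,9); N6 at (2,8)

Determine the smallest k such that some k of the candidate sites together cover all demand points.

2

Coverage sets (demand points within 5 of each site):
  F-α: {N2, N3}
  F-β: {N2, N3, N4, N5, N6}
  F-γ: {N4, N5, N6}
  F-δ: {N2, N4, N5, N6}
  F-ε: {N1, N2, N3, N6}
  F-ζ: {N4, N5}
No single site covers all 6 demand points.
But {F-β, F-ε} covers everything, so the minimum is 2.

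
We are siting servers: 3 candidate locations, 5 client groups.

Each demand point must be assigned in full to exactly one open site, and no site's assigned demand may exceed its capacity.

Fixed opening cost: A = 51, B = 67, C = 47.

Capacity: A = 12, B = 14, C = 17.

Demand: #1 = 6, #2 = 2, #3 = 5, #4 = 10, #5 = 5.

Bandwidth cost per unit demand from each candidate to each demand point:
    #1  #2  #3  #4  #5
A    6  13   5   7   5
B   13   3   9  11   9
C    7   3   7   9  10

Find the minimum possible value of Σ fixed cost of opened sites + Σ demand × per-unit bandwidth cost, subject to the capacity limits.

Open {A, C}; cheapest assignment that respects the capacities:
  A (cap 12, load 11): #1, #5 — cost 6×6 + 5×5 = 61
  C (cap 17, load 17): #2, #3, #4 — cost 2×3 + 5×7 + 10×9 = 131
  Shipping 192, fixed 98 → total 290.
  Any other capacity-feasible assignment to {A, C} ships for at least 192.
Compare {B, C}: its best feasible assignment gives total 342.
Compare {A, B, C}: its best feasible assignment gives total 353.
Every other set of open sites that can feasibly serve all demand totals ≥ 342 even under its best assignment. Minimum: 290.

290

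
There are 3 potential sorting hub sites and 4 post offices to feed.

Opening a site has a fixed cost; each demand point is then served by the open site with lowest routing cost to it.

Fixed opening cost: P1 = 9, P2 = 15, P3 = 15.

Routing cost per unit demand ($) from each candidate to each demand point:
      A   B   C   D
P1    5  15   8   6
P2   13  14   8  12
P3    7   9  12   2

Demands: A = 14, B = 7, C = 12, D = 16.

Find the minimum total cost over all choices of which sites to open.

285

Open {P1, P3}: assign each demand point to its cheapest open site.
  A→P1 14×5=70, B→P3 7×9=63, C→P1 12×8=96, D→P3 16×2=32
  routing cost 261, fixed 24 → total 285.
Compare {P1, P2, P3}: routing cost 261 + fixed 39 = 300.
Compare {P2, P3}: routing cost 289 + fixed 30 = 319.
Compare {P3}: routing cost 337 + fixed 15 = 352.
All other subsets cost ≥ 300. Minimum total cost: 285.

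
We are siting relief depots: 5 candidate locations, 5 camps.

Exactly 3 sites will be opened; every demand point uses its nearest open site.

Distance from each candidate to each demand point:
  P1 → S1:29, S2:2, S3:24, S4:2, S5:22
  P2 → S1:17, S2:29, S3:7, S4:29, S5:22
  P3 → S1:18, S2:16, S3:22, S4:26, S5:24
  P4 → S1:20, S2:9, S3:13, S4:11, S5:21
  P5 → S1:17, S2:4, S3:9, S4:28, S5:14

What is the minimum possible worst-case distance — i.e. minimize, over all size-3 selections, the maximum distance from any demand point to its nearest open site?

Open {P1, P2, P5}.
  Farthest demand point is S1 at distance 17 (to P2); all others are ≤ 17.
With {P1, P3, P5} the worst case is 17.
With {P1, P4, P5} the worst case is 17.
No size-3 selection achieves below 17.

17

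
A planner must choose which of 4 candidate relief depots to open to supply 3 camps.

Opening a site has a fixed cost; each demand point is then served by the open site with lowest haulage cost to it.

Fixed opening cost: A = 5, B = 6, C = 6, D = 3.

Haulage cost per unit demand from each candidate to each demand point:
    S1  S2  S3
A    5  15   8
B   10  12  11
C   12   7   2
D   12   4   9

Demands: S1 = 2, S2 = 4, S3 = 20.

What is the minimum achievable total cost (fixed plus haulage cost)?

80

Open {A, C, D}: assign each demand point to its cheapest open site.
  S1→A 2×5=10, S2→D 4×4=16, S3→C 20×2=40
  haulage cost 66, fixed 14 → total 80.
Compare {A, B, C, D}: haulage cost 66 + fixed 20 = 86.
Compare {A, C}: haulage cost 78 + fixed 11 = 89.
Compare {C, D}: haulage cost 80 + fixed 9 = 89.
All other subsets cost ≥ 86. Minimum total cost: 80.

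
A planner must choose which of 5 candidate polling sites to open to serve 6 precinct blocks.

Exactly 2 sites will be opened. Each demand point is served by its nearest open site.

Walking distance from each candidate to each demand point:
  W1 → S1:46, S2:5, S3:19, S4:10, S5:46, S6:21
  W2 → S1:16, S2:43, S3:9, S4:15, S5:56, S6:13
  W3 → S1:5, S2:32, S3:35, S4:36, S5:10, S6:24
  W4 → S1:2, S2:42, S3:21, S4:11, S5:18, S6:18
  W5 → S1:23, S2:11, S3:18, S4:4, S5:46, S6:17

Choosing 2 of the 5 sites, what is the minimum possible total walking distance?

Open {W3, W5}.
  S1→W3 5, S2→W5 11, S3→W5 18, S4→W5 4, S5→W3 10, S6→W5 17  ⇒ total 65.
Compare {W1, W3}: total 70.
Compare {W4, W5}: total 70.
No size-2 selection does better; minimum is 65.

65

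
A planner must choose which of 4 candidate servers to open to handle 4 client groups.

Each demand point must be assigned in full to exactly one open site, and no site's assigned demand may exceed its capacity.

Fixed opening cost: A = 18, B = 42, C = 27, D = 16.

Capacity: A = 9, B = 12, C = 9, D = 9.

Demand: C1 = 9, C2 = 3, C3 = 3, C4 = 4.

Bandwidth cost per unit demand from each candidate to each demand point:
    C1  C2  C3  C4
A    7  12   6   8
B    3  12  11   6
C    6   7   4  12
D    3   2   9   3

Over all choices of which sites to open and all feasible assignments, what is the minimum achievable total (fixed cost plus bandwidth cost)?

Open {B, D}; cheapest assignment that respects the capacities:
  B (cap 12, load 12): C1, C3 — cost 9×3 + 3×11 = 60
  D (cap 9, load 7): C2, C4 — cost 3×2 + 4×3 = 18
  Shipping 78, fixed 58 → total 136.
  Any other capacity-feasible assignment to {B, D} ships for at least 78.
Compare {A, B, D}: its best feasible assignment gives total 139.
Compare {B, C, D}: its best feasible assignment gives total 142.
Every other set of open sites that can feasibly serve all demand totals ≥ 139 even under its best assignment. Minimum: 136.

136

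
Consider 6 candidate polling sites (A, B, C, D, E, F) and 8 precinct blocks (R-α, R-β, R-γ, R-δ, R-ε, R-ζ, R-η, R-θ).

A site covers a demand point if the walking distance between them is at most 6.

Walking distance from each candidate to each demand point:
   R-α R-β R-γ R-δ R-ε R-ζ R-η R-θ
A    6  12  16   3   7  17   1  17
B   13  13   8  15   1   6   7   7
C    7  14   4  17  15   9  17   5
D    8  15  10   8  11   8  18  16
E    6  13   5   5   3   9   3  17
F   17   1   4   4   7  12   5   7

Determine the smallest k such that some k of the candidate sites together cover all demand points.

Coverage sets (demand points within 6 of each site):
  A: {R-α, R-δ, R-η}
  B: {R-ε, R-ζ}
  C: {R-γ, R-θ}
  D: {}
  E: {R-α, R-γ, R-δ, R-ε, R-η}
  F: {R-β, R-γ, R-δ, R-η}
No 3 sites suffice: every size-3 union leaves at least one demand point uncovered.
But {A, B, C, F} covers everything, so the minimum is 4.

4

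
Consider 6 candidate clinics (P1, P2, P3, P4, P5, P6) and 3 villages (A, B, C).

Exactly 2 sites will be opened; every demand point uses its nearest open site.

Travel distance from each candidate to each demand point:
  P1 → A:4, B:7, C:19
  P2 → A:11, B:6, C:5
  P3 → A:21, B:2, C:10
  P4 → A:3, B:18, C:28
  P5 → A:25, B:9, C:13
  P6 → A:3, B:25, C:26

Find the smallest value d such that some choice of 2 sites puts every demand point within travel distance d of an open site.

6

Open {P1, P2}.
  Farthest demand point is B at travel distance 6 (to P2); all others are ≤ 6.
With {P2, P4} the worst case is 6.
With {P2, P6} the worst case is 6.
No size-2 selection achieves below 6.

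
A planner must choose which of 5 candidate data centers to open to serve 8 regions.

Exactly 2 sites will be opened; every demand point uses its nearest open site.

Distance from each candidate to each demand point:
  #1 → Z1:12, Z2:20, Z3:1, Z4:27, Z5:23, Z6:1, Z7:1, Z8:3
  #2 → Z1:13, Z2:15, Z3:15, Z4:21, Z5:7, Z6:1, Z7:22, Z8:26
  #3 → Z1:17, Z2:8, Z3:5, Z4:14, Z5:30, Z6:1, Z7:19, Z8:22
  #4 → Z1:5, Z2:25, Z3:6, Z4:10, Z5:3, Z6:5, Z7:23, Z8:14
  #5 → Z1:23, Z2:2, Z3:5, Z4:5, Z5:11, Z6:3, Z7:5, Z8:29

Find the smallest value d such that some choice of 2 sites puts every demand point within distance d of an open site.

Open {#1, #5}.
  Farthest demand point is Z1 at distance 12 (to #1); all others are ≤ 12.
With {#4, #5} the worst case is 14.
With {#3, #4} the worst case is 19.
No size-2 selection achieves below 12.

12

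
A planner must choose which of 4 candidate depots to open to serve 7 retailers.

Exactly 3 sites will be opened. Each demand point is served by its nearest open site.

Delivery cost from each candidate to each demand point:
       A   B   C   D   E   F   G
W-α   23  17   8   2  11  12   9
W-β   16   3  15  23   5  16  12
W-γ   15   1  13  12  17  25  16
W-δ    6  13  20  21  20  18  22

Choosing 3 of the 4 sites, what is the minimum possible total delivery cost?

45

Open {W-α, W-β, W-δ}.
  A→W-δ 6, B→W-β 3, C→W-α 8, D→W-α 2, E→W-β 5, F→W-α 12, G→W-α 9  ⇒ total 45.
Compare {W-α, W-γ, W-δ}: total 49.
Compare {W-α, W-β, W-γ}: total 52.
No size-3 selection does better; minimum is 45.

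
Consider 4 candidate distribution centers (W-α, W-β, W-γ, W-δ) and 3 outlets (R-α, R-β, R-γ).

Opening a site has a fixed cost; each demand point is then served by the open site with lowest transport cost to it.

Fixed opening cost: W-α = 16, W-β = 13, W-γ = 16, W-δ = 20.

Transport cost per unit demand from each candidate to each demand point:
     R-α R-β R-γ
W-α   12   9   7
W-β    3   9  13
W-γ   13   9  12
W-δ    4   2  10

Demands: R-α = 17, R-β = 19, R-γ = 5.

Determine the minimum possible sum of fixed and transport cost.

172

Open {W-β, W-δ}: assign each demand point to its cheapest open site.
  R-α→W-β 17×3=51, R-β→W-δ 19×2=38, R-γ→W-δ 5×10=50
  transport cost 139, fixed 33 → total 172.
Compare {W-α, W-β, W-δ}: transport cost 124 + fixed 49 = 173.
Compare {W-δ}: transport cost 156 + fixed 20 = 176.
Compare {W-α, W-δ}: transport cost 141 + fixed 36 = 177.
All other subsets cost ≥ 173. Minimum total cost: 172.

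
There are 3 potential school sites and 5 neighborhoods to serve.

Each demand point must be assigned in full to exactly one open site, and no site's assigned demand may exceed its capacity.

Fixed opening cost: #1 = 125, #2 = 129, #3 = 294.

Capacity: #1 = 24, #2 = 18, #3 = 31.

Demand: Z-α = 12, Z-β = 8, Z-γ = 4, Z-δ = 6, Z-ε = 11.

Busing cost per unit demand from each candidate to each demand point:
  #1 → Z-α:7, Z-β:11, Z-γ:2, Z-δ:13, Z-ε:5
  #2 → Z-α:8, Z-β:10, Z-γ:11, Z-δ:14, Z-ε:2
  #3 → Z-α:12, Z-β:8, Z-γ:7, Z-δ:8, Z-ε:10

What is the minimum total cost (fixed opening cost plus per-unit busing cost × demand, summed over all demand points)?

Open {#1, #2}; cheapest assignment that respects the capacities:
  #1 (cap 24, load 24): Z-α, Z-β, Z-γ — cost 12×7 + 8×11 + 4×2 = 180
  #2 (cap 18, load 17): Z-δ, Z-ε — cost 6×14 + 11×2 = 106
  Shipping 286, fixed 254 → total 540.
  Any other capacity-feasible assignment to {#1, #2} ships for at least 286.
Compare {#1, #3}: its best feasible assignment gives total 698.
Compare {#2, #3}: its best feasible assignment gives total 729.
Every other set of open sites that can feasibly serve all demand totals ≥ 698 even under its best assignment. Minimum: 540.

540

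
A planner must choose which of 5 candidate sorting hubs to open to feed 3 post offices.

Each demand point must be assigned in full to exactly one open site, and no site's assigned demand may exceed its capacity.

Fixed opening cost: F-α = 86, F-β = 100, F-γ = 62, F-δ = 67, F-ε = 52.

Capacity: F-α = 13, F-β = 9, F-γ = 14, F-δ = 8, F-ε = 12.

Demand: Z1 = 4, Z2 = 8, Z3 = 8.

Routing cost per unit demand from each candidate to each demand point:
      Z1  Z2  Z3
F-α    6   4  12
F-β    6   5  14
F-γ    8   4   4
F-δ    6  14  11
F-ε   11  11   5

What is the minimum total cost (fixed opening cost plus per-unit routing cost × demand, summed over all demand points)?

Open {F-γ, F-ε}; cheapest assignment that respects the capacities:
  F-γ (cap 14, load 12): Z1, Z2 — cost 4×8 + 8×4 = 64
  F-ε (cap 12, load 8): Z3 — cost 8×5 = 40
  Shipping 104, fixed 114 → total 218.
  Any other capacity-feasible assignment to {F-γ, F-ε} ships for at least 104.
Compare {F-α, F-ε}: its best feasible assignment gives total 234.
Compare {F-α, F-γ}: its best feasible assignment gives total 236.
Every other set of open sites that can feasibly serve all demand totals ≥ 234 even under its best assignment. Minimum: 218.

218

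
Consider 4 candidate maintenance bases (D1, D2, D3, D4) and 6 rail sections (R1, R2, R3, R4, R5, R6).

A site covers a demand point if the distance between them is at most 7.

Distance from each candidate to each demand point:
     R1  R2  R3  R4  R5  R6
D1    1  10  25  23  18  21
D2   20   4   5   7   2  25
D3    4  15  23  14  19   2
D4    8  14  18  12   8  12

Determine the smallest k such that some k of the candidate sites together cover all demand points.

Coverage sets (demand points within 7 of each site):
  D1: {R1}
  D2: {R2, R3, R4, R5}
  D3: {R1, R6}
  D4: {}
No single site covers all 6 demand points.
But {D2, D3} covers everything, so the minimum is 2.

2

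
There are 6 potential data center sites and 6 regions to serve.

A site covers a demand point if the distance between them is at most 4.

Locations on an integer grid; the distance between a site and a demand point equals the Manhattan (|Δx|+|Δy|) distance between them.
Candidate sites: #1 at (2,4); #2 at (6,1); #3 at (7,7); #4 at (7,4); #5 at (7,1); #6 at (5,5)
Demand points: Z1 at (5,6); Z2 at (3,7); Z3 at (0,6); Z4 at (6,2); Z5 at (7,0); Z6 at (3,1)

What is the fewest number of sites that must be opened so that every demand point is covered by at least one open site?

Coverage sets (demand points within 4 of each site):
  #1: {Z2, Z3, Z6}
  #2: {Z4, Z5, Z6}
  #3: {Z1, Z2}
  #4: {Z1, Z4, Z5}
  #5: {Z4, Z5, Z6}
  #6: {Z1, Z2, Z4}
No single site covers all 6 demand points.
But {#1, #4} covers everything, so the minimum is 2.

2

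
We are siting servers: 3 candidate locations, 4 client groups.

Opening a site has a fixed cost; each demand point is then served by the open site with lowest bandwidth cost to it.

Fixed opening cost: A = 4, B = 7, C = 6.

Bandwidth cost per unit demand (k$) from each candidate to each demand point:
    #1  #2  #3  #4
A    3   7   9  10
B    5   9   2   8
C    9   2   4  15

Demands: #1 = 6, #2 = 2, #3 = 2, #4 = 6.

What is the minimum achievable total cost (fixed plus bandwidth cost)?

91

Open {A, B, C}: assign each demand point to its cheapest open site.
  #1→A 6×3=18, #2→C 2×2=4, #3→B 2×2=4, #4→B 6×8=48
  bandwidth cost 74, fixed 17 → total 91.
Compare {A, B}: bandwidth cost 84 + fixed 11 = 95.
Compare {B, C}: bandwidth cost 86 + fixed 13 = 99.
Compare {A, C}: bandwidth cost 90 + fixed 10 = 100.
All other subsets cost ≥ 95. Minimum total cost: 91.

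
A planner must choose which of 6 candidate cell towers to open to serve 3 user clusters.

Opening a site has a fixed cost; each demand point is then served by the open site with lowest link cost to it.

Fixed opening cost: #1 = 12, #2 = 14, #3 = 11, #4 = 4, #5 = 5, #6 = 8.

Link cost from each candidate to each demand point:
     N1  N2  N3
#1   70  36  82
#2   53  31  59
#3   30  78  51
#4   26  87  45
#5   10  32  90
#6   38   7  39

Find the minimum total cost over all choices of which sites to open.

Open {#5, #6}: assign each demand point to its cheapest open site.
  N1→#5 10, N2→#6 7, N3→#6 39
  link cost 56, fixed 13 → total 69.
Compare {#4, #5, #6}: link cost 56 + fixed 17 = 73.
Compare {#3, #5, #6}: link cost 56 + fixed 24 = 80.
Compare {#1, #5, #6}: link cost 56 + fixed 25 = 81.
All other subsets cost ≥ 73. Minimum total cost: 69.

69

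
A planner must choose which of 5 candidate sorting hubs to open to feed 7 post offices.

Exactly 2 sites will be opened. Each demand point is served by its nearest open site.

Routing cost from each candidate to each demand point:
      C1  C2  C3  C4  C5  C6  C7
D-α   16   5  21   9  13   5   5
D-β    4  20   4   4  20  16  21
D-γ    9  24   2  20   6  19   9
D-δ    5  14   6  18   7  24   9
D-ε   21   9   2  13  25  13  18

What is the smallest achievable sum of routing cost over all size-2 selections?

Open {D-α, D-β}.
  C1→D-β 4, C2→D-α 5, C3→D-β 4, C4→D-β 4, C5→D-α 13, C6→D-α 5, C7→D-α 5  ⇒ total 40.
Compare {D-α, D-γ}: total 41.
Compare {D-α, D-δ}: total 42.
No size-2 selection does better; minimum is 40.

40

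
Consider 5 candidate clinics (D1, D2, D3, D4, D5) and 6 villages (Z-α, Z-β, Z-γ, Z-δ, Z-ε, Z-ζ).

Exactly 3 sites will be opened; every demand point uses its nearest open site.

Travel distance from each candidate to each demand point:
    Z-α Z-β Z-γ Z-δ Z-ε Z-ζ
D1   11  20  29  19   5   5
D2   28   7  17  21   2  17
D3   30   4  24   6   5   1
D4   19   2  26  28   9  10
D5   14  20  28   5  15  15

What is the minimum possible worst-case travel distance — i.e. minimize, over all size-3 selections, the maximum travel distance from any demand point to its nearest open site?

Open {D1, D2, D3}.
  Farthest demand point is Z-γ at travel distance 17 (to D2); all others are ≤ 17.
With {D1, D2, D5} the worst case is 17.
With {D2, D3, D5} the worst case is 17.
No size-3 selection achieves below 17.

17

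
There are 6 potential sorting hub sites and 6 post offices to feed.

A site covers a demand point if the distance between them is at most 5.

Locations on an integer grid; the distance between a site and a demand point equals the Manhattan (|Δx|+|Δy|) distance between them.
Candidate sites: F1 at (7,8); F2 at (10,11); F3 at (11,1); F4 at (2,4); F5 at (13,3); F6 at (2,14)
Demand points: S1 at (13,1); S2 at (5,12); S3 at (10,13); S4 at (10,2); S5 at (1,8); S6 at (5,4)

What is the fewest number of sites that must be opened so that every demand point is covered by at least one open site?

4

Coverage sets (demand points within 5 of each site):
  F1: {}
  F2: {S3}
  F3: {S1, S4}
  F4: {S5, S6}
  F5: {S1, S4}
  F6: {S2}
No 3 sites suffice: every size-3 union leaves at least one demand point uncovered.
But {F2, F3, F4, F6} covers everything, so the minimum is 4.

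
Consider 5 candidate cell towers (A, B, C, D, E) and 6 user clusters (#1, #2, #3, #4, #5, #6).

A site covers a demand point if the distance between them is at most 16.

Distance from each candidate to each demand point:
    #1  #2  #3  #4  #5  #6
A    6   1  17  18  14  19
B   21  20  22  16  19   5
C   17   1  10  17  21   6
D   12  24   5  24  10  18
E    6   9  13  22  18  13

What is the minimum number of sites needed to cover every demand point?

Coverage sets (demand points within 16 of each site):
  A: {#1, #2, #5}
  B: {#4, #6}
  C: {#2, #3, #6}
  D: {#1, #3, #5}
  E: {#1, #2, #3, #6}
No 2 sites suffice: every size-2 union leaves at least one demand point uncovered.
But {A, B, C} covers everything, so the minimum is 3.

3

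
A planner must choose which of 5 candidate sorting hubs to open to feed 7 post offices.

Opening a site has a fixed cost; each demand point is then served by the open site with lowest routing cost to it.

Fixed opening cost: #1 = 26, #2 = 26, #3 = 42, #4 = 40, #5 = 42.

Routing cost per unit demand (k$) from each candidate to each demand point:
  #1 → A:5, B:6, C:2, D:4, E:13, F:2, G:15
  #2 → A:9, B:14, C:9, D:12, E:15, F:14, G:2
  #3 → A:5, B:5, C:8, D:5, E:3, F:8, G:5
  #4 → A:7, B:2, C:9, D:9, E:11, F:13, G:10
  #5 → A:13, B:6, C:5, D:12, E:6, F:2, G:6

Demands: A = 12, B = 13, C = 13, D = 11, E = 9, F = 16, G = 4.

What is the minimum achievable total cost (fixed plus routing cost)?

342

Open {#1, #3}: assign each demand point to its cheapest open site.
  A→#1 12×5=60, B→#3 13×5=65, C→#1 13×2=26, D→#1 11×4=44, E→#3 9×3=27, F→#1 16×2=32, G→#3 4×5=20
  routing cost 274, fixed 68 → total 342.
Compare {#1, #3, #4}: routing cost 235 + fixed 108 = 343.
Compare {#1, #2, #3}: routing cost 262 + fixed 94 = 356.
Compare {#1, #2, #3, #4}: routing cost 223 + fixed 134 = 357.
All other subsets cost ≥ 343. Minimum total cost: 342.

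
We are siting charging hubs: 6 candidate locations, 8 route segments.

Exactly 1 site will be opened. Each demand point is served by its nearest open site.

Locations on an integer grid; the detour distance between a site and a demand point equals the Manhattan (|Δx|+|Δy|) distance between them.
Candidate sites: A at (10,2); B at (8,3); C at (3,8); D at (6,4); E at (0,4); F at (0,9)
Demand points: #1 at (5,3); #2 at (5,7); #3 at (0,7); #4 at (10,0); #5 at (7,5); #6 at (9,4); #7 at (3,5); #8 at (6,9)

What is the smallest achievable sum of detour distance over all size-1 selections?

37

Open {D}.
  #1→D 2, #2→D 4, #3→D 9, #4→D 8, #5→D 2, #6→D 3, #7→D 4, #8→D 5  ⇒ total 37.
Compare {B}: total 47.
Compare {C}: total 53.
No size-1 selection does better; minimum is 37.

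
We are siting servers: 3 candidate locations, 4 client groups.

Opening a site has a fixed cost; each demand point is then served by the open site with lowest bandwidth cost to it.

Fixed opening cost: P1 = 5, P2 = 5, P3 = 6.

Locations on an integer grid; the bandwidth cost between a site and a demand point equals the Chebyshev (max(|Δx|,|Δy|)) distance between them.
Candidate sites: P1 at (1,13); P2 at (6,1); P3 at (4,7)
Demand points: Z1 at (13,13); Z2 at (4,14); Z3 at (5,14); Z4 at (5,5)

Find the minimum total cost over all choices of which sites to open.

Open {P1, P3}: assign each demand point to its cheapest open site.
  Z1→P3 9, Z2→P1 3, Z3→P1 4, Z4→P3 2
  bandwidth cost 18, fixed 11 → total 29.
Compare {P3}: bandwidth cost 25 + fixed 6 = 31.
Compare {P1}: bandwidth cost 27 + fixed 5 = 32.
Compare {P1, P2}: bandwidth cost 23 + fixed 10 = 33.
All other subsets cost ≥ 31. Minimum total cost: 29.

29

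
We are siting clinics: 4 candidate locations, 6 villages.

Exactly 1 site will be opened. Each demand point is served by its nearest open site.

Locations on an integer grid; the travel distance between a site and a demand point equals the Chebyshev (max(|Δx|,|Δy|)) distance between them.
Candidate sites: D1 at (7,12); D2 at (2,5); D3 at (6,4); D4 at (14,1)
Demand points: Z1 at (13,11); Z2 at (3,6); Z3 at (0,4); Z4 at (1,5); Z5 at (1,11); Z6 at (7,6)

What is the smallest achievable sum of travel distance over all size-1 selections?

Open {D2}.
  Z1→D2 11, Z2→D2 1, Z3→D2 2, Z4→D2 1, Z5→D2 6, Z6→D2 5  ⇒ total 26.
Compare {D3}: total 30.
Compare {D1}: total 39.
No size-1 selection does better; minimum is 26.

26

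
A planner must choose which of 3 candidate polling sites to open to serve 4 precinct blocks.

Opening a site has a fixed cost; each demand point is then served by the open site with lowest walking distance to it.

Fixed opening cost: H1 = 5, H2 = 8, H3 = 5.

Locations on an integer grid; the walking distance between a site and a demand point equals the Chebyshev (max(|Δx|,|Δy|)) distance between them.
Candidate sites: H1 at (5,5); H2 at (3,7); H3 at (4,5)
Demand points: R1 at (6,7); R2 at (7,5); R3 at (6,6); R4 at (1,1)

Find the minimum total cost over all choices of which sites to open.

Open {H1}: assign each demand point to its cheapest open site.
  R1→H1 2, R2→H1 2, R3→H1 1, R4→H1 4
  walking distance 9, fixed 5 → total 14.
Compare {H3}: walking distance 11 + fixed 5 = 16.
Compare {H1, H3}: walking distance 9 + fixed 10 = 19.
Compare {H1, H2}: walking distance 9 + fixed 13 = 22.
All other subsets cost ≥ 16. Minimum total cost: 14.

14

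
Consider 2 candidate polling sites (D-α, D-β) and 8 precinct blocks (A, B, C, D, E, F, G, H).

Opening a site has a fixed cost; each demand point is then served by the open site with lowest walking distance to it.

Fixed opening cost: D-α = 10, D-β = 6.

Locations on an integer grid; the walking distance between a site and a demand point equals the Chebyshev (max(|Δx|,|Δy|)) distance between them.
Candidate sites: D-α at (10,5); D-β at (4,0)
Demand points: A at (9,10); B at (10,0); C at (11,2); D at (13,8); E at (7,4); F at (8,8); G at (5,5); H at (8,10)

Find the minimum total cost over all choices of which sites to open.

42

Open {D-α}: assign each demand point to its cheapest open site.
  A→D-α 5, B→D-α 5, C→D-α 3, D→D-α 3, E→D-α 3, F→D-α 3, G→D-α 5, H→D-α 5
  walking distance 32, fixed 10 → total 42.
Compare {D-α, D-β}: walking distance 32 + fixed 16 = 48.
Compare {D-β}: walking distance 59 + fixed 6 = 65.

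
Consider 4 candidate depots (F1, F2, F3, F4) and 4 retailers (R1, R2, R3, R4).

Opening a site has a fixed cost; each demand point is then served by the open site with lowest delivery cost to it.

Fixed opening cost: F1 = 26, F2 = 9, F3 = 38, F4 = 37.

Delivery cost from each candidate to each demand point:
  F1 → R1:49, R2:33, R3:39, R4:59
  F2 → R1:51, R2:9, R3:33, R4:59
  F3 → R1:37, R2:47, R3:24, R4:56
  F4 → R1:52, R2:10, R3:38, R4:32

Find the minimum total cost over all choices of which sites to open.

161

Open {F2}: assign each demand point to its cheapest open site.
  R1→F2 51, R2→F2 9, R3→F2 33, R4→F2 59
  delivery cost 152, fixed 9 → total 161.
Compare {F4}: delivery cost 132 + fixed 37 = 169.
Compare {F2, F4}: delivery cost 125 + fixed 46 = 171.
Compare {F2, F3}: delivery cost 126 + fixed 47 = 173.
All other subsets cost ≥ 169. Minimum total cost: 161.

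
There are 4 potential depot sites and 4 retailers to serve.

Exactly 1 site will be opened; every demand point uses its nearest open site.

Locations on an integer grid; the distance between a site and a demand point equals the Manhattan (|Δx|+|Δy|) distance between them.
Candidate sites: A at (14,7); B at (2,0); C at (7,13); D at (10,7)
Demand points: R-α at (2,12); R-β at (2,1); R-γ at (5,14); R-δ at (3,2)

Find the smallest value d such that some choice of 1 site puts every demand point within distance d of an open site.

14

Open {D}.
  Farthest demand point is R-β at distance 14 (to D); all others are ≤ 14.
With {B} the worst case is 17.
With {C} the worst case is 17.
No size-1 selection achieves below 14.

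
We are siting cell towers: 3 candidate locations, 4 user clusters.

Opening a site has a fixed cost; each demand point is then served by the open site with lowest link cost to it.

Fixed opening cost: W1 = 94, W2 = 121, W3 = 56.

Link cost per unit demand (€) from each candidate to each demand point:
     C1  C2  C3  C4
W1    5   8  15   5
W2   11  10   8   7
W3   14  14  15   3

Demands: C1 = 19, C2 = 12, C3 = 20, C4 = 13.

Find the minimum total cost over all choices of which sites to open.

631

Open {W1, W2}: assign each demand point to its cheapest open site.
  C1→W1 19×5=95, C2→W1 12×8=96, C3→W2 20×8=160, C4→W1 13×5=65
  link cost 416, fixed 215 → total 631.
Compare {W1}: link cost 556 + fixed 94 = 650.
Compare {W1, W2, W3}: link cost 390 + fixed 271 = 661.
Compare {W1, W3}: link cost 530 + fixed 150 = 680.
All other subsets cost ≥ 650. Minimum total cost: 631.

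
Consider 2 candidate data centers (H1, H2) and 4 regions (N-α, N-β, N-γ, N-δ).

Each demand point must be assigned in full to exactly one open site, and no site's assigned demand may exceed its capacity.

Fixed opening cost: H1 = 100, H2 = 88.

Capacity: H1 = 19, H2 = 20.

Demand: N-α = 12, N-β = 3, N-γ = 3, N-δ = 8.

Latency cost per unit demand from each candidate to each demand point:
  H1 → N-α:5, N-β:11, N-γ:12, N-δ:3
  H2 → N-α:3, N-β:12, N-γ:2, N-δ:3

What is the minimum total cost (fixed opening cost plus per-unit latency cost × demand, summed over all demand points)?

287

Open {H1, H2}; cheapest assignment that respects the capacities:
  H1 (cap 19, load 11): N-β, N-δ — cost 3×11 + 8×3 = 57
  H2 (cap 20, load 15): N-α, N-γ — cost 12×3 + 3×2 = 42
  Shipping 99, fixed 188 → total 287.
  Any other capacity-feasible assignment to {H1, H2} ships for at least 99.
Total demand is 26 and no other set of sites has combined capacity ≥ 26, so {H1, H2} is the only feasible choice of open sites. Minimum: 287.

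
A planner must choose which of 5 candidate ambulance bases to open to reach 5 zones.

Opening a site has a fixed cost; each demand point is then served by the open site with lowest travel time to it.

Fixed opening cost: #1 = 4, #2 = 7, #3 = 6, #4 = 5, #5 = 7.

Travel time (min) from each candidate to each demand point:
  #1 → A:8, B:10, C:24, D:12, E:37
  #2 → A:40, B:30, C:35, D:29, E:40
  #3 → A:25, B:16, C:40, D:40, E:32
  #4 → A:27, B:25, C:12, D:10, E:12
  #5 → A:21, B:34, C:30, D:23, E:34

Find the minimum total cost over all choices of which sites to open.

Open {#1, #4}: assign each demand point to its cheapest open site.
  A→#1 8, B→#1 10, C→#4 12, D→#4 10, E→#4 12
  travel time 52, fixed 9 → total 61.
Compare {#1, #3, #4}: travel time 52 + fixed 15 = 67.
Compare {#1, #2, #4}: travel time 52 + fixed 16 = 68.
Compare {#1, #4, #5}: travel time 52 + fixed 16 = 68.
All other subsets cost ≥ 67. Minimum total cost: 61.

61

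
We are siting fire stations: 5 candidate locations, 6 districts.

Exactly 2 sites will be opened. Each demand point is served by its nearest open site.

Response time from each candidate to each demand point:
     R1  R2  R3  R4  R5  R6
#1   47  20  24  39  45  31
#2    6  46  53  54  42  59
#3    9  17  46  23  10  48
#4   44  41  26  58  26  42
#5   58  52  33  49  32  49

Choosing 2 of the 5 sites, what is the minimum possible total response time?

Open {#1, #3}.
  R1→#3 9, R2→#3 17, R3→#1 24, R4→#3 23, R5→#3 10, R6→#1 31  ⇒ total 114.
Compare {#3, #4}: total 127.
Compare {#3, #5}: total 140.
No size-2 selection does better; minimum is 114.

114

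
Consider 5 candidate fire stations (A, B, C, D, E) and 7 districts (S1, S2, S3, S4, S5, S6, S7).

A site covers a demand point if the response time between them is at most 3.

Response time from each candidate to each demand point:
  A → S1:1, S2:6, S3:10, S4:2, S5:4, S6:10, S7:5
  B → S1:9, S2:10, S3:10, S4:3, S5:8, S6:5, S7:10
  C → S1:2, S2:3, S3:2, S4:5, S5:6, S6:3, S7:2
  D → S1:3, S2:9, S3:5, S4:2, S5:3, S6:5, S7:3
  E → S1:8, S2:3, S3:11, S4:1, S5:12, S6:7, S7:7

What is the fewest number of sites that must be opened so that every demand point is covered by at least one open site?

Coverage sets (demand points within 3 of each site):
  A: {S1, S4}
  B: {S4}
  C: {S1, S2, S3, S6, S7}
  D: {S1, S4, S5, S7}
  E: {S2, S4}
No single site covers all 7 demand points.
But {C, D} covers everything, so the minimum is 2.

2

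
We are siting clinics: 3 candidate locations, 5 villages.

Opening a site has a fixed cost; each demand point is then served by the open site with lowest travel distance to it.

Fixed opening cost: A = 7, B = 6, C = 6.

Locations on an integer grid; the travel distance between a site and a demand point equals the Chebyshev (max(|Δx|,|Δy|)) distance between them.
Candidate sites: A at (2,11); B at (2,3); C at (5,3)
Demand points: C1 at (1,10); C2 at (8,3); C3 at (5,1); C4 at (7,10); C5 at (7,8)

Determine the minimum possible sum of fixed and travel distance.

29

Open {A, C}: assign each demand point to its cheapest open site.
  C1→A 1, C2→C 3, C3→C 2, C4→A 5, C5→A 5
  travel distance 16, fixed 13 → total 29.
Compare {C}: travel distance 24 + fixed 6 = 30.
Compare {A, B}: travel distance 20 + fixed 13 = 33.
Compare {B}: travel distance 28 + fixed 6 = 34.
All other subsets cost ≥ 30. Minimum total cost: 29.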